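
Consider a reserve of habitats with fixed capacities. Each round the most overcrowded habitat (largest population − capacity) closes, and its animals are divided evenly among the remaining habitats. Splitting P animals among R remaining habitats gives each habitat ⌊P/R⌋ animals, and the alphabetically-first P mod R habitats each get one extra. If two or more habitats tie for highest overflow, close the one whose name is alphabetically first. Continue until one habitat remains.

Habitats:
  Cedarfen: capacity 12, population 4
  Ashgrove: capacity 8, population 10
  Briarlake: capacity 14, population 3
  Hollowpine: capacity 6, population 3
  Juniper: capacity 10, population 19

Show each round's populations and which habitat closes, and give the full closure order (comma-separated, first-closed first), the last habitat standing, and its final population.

Closure order: Juniper, Ashgrove, Hollowpine, Cedarfen
Last habitat: Briarlake with 39 animals

Round 1: Ashgrove=10 Briarlake=3 Cedarfen=4 Hollowpine=3 Juniper=19 → close Juniper (overflow 9)
  19÷4 = 4 each, +1 to first 3
Round 2: Ashgrove=15 Briarlake=8 Cedarfen=9 Hollowpine=7 → close Ashgrove (overflow 7)
  15÷3 = 5 each, +1 to first 0
Round 3: Briarlake=13 Cedarfen=14 Hollowpine=12 → close Hollowpine (overflow 6)
  12÷2 = 6 each, +1 to first 0
Round 4: Briarlake=19 Cedarfen=20 → close Cedarfen (overflow 8)
  20÷1 = 20 each, +1 to first 0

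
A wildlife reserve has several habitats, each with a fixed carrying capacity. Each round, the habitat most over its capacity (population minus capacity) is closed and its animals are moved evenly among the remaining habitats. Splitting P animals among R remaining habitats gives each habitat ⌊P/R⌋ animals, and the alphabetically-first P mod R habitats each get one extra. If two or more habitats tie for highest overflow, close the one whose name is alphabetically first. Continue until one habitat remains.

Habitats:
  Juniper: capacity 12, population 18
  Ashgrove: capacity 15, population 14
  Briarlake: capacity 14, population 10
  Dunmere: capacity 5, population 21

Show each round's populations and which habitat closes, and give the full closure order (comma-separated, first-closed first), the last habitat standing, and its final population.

Round 1: Ashgrove=14 Briarlake=10 Dunmere=21 Juniper=18 → close Dunmere (overflow 16)
  21÷3 = 7 each, +1 to first 0
Round 2: Ashgrove=21 Briarlake=17 Juniper=25 → close Juniper (overflow 13)
  25÷2 = 12 each, +1 to first 1
Round 3: Ashgrove=34 Briarlake=29 → close Ashgrove (overflow 19)
  34÷1 = 34 each, +1 to first 0

Closure order: Dunmere, Juniper, Ashgrove
Last habitat: Briarlake with 63 animals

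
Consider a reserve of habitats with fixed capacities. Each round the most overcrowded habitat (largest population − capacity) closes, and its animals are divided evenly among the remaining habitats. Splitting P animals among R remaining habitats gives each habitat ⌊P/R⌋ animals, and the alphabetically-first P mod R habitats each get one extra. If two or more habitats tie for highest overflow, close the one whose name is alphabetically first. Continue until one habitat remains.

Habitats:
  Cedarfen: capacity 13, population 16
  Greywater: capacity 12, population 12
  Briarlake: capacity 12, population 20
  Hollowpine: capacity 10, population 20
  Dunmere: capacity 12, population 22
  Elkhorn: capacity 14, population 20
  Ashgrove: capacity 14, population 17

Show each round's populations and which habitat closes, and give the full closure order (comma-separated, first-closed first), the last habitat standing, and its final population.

Round 1: Ashgrove=17 Briarlake=20 Cedarfen=16 Dunmere=22 Elkhorn=20 Greywater=12 Hollowpine=20 → close Dunmere (overflow 10)
  22÷6 = 3 each, +1 to first 4
Round 2: Ashgrove=21 Briarlake=24 Cedarfen=20 Elkhorn=24 Greywater=15 Hollowpine=23 → close Hollowpine (overflow 13)
  23÷5 = 4 each, +1 to first 3
Round 3: Ashgrove=26 Briarlake=29 Cedarfen=25 Elkhorn=28 Greywater=19 → close Briarlake (overflow 17)
  29÷4 = 7 each, +1 to first 1
Round 4: Ashgrove=34 Cedarfen=32 Elkhorn=35 Greywater=26 → close Elkhorn (overflow 21)
  35÷3 = 11 each, +1 to first 2
Round 5: Ashgrove=46 Cedarfen=44 Greywater=37 → close Ashgrove (overflow 32)
  46÷2 = 23 each, +1 to first 0
Round 6: Cedarfen=67 Greywater=60 → close Cedarfen (overflow 54)
  67÷1 = 67 each, +1 to first 0

Closure order: Dunmere, Hollowpine, Briarlake, Elkhorn, Ashgrove, Cedarfen
Last habitat: Greywater with 127 animals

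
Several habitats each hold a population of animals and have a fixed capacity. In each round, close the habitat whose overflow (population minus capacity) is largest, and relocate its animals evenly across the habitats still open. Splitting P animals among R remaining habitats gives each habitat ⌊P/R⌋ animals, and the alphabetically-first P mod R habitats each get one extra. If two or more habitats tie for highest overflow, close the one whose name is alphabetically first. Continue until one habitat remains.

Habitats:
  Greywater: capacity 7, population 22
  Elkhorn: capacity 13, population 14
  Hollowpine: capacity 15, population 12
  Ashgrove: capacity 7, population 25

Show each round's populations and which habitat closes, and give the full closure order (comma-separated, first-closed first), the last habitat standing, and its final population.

Closure order: Ashgrove, Greywater, Elkhorn
Last habitat: Hollowpine with 73 animals

Round 1: Ashgrove=25 Elkhorn=14 Greywater=22 Hollowpine=12 → close Ashgrove (overflow 18)
  25÷3 = 8 each, +1 to first 1
Round 2: Elkhorn=23 Greywater=30 Hollowpine=20 → close Greywater (overflow 23)
  30÷2 = 15 each, +1 to first 0
Round 3: Elkhorn=38 Hollowpine=35 → close Elkhorn (overflow 25)
  38÷1 = 38 each, +1 to first 0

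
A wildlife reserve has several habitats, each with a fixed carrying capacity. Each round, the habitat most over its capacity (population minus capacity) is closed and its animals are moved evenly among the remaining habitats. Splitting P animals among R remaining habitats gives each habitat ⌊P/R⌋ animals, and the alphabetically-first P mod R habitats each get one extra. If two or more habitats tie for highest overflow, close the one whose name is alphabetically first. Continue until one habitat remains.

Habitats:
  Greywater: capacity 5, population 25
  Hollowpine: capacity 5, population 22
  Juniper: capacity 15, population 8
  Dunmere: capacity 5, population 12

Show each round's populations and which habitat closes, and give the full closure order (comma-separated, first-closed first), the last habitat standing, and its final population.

Closure order: Greywater, Hollowpine, Dunmere
Last habitat: Juniper with 67 animals

Round 1: Dunmere=12 Greywater=25 Hollowpine=22 Juniper=8 → close Greywater (overflow 20)
  25÷3 = 8 each, +1 to first 1
Round 2: Dunmere=21 Hollowpine=30 Juniper=16 → close Hollowpine (overflow 25)
  30÷2 = 15 each, +1 to first 0
Round 3: Dunmere=36 Juniper=31 → close Dunmere (overflow 31)
  36÷1 = 36 each, +1 to first 0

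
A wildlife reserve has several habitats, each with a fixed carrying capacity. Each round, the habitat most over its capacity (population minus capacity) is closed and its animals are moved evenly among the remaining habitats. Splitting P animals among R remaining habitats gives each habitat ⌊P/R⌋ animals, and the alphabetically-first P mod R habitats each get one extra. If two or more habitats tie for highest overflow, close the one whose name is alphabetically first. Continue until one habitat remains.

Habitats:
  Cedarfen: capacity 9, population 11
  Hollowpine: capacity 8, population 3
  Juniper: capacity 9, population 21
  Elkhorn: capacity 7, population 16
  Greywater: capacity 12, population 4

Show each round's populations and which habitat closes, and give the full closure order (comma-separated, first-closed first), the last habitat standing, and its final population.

Closure order: Juniper, Elkhorn, Cedarfen, Hollowpine
Last habitat: Greywater with 55 animals

Round 1: Cedarfen=11 Elkhorn=16 Greywater=4 Hollowpine=3 Juniper=21 → close Juniper (overflow 12)
  21÷4 = 5 each, +1 to first 1
Round 2: Cedarfen=17 Elkhorn=21 Greywater=9 Hollowpine=8 → close Elkhorn (overflow 14)
  21÷3 = 7 each, +1 to first 0
Round 3: Cedarfen=24 Greywater=16 Hollowpine=15 → close Cedarfen (overflow 15)
  24÷2 = 12 each, +1 to first 0
Round 4: Greywater=28 Hollowpine=27 → close Hollowpine (overflow 19)
  27÷1 = 27 each, +1 to first 0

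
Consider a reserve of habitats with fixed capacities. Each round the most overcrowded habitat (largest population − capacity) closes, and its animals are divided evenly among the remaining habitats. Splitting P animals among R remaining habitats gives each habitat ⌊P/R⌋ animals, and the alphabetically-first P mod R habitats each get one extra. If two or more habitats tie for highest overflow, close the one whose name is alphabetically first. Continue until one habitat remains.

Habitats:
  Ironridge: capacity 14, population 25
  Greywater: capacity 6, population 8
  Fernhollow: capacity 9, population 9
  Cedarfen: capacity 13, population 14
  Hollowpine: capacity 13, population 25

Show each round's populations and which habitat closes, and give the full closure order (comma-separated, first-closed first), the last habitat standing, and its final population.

Closure order: Hollowpine, Ironridge, Cedarfen, Greywater
Last habitat: Fernhollow with 81 animals

Round 1: Cedarfen=14 Fernhollow=9 Greywater=8 Hollowpine=25 Ironridge=25 → close Hollowpine (overflow 12)
  25÷4 = 6 each, +1 to first 1
Round 2: Cedarfen=21 Fernhollow=15 Greywater=14 Ironridge=31 → close Ironridge (overflow 17)
  31÷3 = 10 each, +1 to first 1
Round 3: Cedarfen=32 Fernhollow=25 Greywater=24 → close Cedarfen (overflow 19)
  32÷2 = 16 each, +1 to first 0
Round 4: Fernhollow=41 Greywater=40 → close Greywater (overflow 34)
  40÷1 = 40 each, +1 to first 0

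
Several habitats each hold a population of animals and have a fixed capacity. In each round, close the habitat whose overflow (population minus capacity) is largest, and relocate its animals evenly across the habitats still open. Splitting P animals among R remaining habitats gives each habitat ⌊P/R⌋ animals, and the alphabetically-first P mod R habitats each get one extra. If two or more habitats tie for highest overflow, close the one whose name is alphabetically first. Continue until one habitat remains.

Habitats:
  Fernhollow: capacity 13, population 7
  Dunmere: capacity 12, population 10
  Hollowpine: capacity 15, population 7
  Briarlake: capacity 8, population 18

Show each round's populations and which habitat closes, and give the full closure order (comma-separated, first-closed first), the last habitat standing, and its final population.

Round 1: Briarlake=18 Dunmere=10 Fernhollow=7 Hollowpine=7 → close Briarlake (overflow 10)
  18÷3 = 6 each, +1 to first 0
Round 2: Dunmere=16 Fernhollow=13 Hollowpine=13 → close Dunmere (overflow 4)
  16÷2 = 8 each, +1 to first 0
Round 3: Fernhollow=21 Hollowpine=21 → close Fernhollow (overflow 8)
  21÷1 = 21 each, +1 to first 0

Closure order: Briarlake, Dunmere, Fernhollow
Last habitat: Hollowpine with 42 animals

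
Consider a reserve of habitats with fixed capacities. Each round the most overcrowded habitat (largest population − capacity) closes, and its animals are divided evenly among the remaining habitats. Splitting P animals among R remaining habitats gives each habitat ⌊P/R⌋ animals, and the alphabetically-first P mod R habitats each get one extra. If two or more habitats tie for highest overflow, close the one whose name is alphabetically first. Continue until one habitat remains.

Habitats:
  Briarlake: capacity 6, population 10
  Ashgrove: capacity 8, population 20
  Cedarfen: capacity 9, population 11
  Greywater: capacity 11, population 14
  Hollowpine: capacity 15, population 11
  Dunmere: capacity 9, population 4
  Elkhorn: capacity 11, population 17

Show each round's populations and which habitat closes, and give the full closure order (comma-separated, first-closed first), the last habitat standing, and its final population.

Closure order: Ashgrove, Elkhorn, Briarlake, Cedarfen, Greywater, Dunmere
Last habitat: Hollowpine with 87 animals

Round 1: Ashgrove=20 Briarlake=10 Cedarfen=11 Dunmere=4 Elkhorn=17 Greywater=14 Hollowpine=11 → close Ashgrove (overflow 12)
  20÷6 = 3 each, +1 to first 2
Round 2: Briarlake=14 Cedarfen=15 Dunmere=7 Elkhorn=20 Greywater=17 Hollowpine=14 → close Elkhorn (overflow 9)
  20÷5 = 4 each, +1 to first 0
Round 3: Briarlake=18 Cedarfen=19 Dunmere=11 Greywater=21 Hollowpine=18 → close Briarlake (overflow 12)
  18÷4 = 4 each, +1 to first 2
Round 4: Cedarfen=24 Dunmere=16 Greywater=25 Hollowpine=22 → close Cedarfen (overflow 15)
  24÷3 = 8 each, +1 to first 0
Round 5: Dunmere=24 Greywater=33 Hollowpine=30 → close Greywater (overflow 22)
  33÷2 = 16 each, +1 to first 1
Round 6: Dunmere=41 Hollowpine=46 → close Dunmere (overflow 32)
  41÷1 = 41 each, +1 to first 0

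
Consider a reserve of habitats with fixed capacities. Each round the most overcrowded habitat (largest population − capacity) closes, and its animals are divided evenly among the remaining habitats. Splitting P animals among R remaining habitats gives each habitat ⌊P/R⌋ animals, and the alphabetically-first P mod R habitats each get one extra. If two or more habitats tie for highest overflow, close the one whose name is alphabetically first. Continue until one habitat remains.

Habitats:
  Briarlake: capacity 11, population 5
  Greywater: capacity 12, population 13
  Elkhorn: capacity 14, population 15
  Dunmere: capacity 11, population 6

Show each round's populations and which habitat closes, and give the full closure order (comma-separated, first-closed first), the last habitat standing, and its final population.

Round 1: Briarlake=5 Dunmere=6 Elkhorn=15 Greywater=13 → close Elkhorn (overflow 1)
  15÷3 = 5 each, +1 to first 0
Round 2: Briarlake=10 Dunmere=11 Greywater=18 → close Greywater (overflow 6)
  18÷2 = 9 each, +1 to first 0
Round 3: Briarlake=19 Dunmere=20 → close Dunmere (overflow 9)
  20÷1 = 20 each, +1 to first 0

Closure order: Elkhorn, Greywater, Dunmere
Last habitat: Briarlake with 39 animals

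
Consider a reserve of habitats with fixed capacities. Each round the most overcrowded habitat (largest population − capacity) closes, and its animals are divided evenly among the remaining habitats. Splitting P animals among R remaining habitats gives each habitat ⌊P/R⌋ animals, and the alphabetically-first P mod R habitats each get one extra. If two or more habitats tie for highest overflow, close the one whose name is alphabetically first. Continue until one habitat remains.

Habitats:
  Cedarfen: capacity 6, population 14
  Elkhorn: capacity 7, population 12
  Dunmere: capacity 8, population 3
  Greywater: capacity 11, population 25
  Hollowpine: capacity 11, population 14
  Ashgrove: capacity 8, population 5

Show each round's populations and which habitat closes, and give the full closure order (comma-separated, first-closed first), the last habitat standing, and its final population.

Round 1: Ashgrove=5 Cedarfen=14 Dunmere=3 Elkhorn=12 Greywater=25 Hollowpine=14 → close Greywater (overflow 14)
  25÷5 = 5 each, +1 to first 0
Round 2: Ashgrove=10 Cedarfen=19 Dunmere=8 Elkhorn=17 Hollowpine=19 → close Cedarfen (overflow 13)
  19÷4 = 4 each, +1 to first 3
Round 3: Ashgrove=15 Dunmere=13 Elkhorn=22 Hollowpine=23 → close Elkhorn (overflow 15)
  22÷3 = 7 each, +1 to first 1
Round 4: Ashgrove=23 Dunmere=20 Hollowpine=30 → close Hollowpine (overflow 19)
  30÷2 = 15 each, +1 to first 0
Round 5: Ashgrove=38 Dunmere=35 → close Ashgrove (overflow 30)
  38÷1 = 38 each, +1 to first 0

Closure order: Greywater, Cedarfen, Elkhorn, Hollowpine, Ashgrove
Last habitat: Dunmere with 73 animals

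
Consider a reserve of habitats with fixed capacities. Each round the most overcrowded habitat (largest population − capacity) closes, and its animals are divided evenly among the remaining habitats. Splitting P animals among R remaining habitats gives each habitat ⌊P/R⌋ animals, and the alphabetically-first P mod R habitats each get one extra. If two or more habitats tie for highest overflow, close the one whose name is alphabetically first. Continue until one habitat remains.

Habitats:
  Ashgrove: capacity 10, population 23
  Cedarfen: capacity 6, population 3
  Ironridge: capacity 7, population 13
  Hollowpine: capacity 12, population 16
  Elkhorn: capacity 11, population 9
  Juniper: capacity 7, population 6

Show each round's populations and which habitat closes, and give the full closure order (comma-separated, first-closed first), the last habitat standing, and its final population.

Closure order: Ashgrove, Ironridge, Hollowpine, Cedarfen, Elkhorn
Last habitat: Juniper with 70 animals

Round 1: Ashgrove=23 Cedarfen=3 Elkhorn=9 Hollowpine=16 Ironridge=13 Juniper=6 → close Ashgrove (overflow 13)
  23÷5 = 4 each, +1 to first 3
Round 2: Cedarfen=8 Elkhorn=14 Hollowpine=21 Ironridge=17 Juniper=10 → close Ironridge (overflow 10)
  17÷4 = 4 each, +1 to first 1
Round 3: Cedarfen=13 Elkhorn=18 Hollowpine=25 Juniper=14 → close Hollowpine (overflow 13)
  25÷3 = 8 each, +1 to first 1
Round 4: Cedarfen=22 Elkhorn=26 Juniper=22 → close Cedarfen (overflow 16)
  22÷2 = 11 each, +1 to first 0
Round 5: Elkhorn=37 Juniper=33 → close Elkhorn (overflow 26)
  37÷1 = 37 each, +1 to first 0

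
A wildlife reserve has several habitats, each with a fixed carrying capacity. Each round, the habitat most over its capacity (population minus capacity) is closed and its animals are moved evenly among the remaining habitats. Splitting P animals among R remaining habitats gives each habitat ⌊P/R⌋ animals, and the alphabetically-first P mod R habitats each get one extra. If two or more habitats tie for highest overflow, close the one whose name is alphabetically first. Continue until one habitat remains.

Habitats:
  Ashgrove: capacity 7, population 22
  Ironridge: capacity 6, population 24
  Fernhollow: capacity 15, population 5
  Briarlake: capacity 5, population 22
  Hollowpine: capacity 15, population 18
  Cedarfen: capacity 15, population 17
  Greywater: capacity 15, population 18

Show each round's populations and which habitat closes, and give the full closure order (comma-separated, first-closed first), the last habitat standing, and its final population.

Closure order: Ironridge, Briarlake, Ashgrove, Greywater, Cedarfen, Hollowpine
Last habitat: Fernhollow with 126 animals

Round 1: Ashgrove=22 Briarlake=22 Cedarfen=17 Fernhollow=5 Greywater=18 Hollowpine=18 Ironridge=24 → close Ironridge (overflow 18)
  24÷6 = 4 each, +1 to first 0
Round 2: Ashgrove=26 Briarlake=26 Cedarfen=21 Fernhollow=9 Greywater=22 Hollowpine=22 → close Briarlake (overflow 21)
  26÷5 = 5 each, +1 to first 1
Round 3: Ashgrove=32 Cedarfen=26 Fernhollow=14 Greywater=27 Hollowpine=27 → close Ashgrove (overflow 25)
  32÷4 = 8 each, +1 to first 0
Round 4: Cedarfen=34 Fernhollow=22 Greywater=35 Hollowpine=35 → close Greywater (overflow 20)
  35÷3 = 11 each, +1 to first 2
Round 5: Cedarfen=46 Fernhollow=34 Hollowpine=46 → close Cedarfen (overflow 31)
  46÷2 = 23 each, +1 to first 0
Round 6: Fernhollow=57 Hollowpine=69 → close Hollowpine (overflow 54)
  69÷1 = 69 each, +1 to first 0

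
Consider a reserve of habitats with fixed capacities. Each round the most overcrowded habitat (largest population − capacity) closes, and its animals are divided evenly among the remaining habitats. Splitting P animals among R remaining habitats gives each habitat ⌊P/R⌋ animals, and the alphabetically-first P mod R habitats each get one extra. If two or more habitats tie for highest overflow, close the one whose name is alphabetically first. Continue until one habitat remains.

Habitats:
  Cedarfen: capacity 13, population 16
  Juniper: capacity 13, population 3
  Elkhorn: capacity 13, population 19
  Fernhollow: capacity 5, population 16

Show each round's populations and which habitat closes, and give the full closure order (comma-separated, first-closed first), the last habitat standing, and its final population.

Round 1: Cedarfen=16 Elkhorn=19 Fernhollow=16 Juniper=3 → close Fernhollow (overflow 11)
  16÷3 = 5 each, +1 to first 1
Round 2: Cedarfen=22 Elkhorn=24 Juniper=8 → close Elkhorn (overflow 11)
  24÷2 = 12 each, +1 to first 0
Round 3: Cedarfen=34 Juniper=20 → close Cedarfen (overflow 21)
  34÷1 = 34 each, +1 to first 0

Closure order: Fernhollow, Elkhorn, Cedarfen
Last habitat: Juniper with 54 animals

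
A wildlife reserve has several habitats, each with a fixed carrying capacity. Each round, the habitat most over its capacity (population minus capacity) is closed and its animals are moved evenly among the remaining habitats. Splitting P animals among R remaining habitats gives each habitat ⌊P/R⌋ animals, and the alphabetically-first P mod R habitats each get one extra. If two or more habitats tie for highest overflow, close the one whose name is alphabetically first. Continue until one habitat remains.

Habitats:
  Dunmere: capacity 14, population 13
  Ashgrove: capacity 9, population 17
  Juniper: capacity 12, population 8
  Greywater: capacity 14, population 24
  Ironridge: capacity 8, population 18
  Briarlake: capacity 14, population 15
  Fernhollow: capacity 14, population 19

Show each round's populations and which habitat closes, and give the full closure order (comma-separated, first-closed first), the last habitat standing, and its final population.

Closure order: Greywater, Ironridge, Ashgrove, Fernhollow, Briarlake, Dunmere
Last habitat: Juniper with 114 animals

Round 1: Ashgrove=17 Briarlake=15 Dunmere=13 Fernhollow=19 Greywater=24 Ironridge=18 Juniper=8 → close Greywater (overflow 10)
  24÷6 = 4 each, +1 to first 0
Round 2: Ashgrove=21 Briarlake=19 Dunmere=17 Fernhollow=23 Ironridge=22 Juniper=12 → close Ironridge (overflow 14)
  22÷5 = 4 each, +1 to first 2
Round 3: Ashgrove=26 Briarlake=24 Dunmere=21 Fernhollow=27 Juniper=16 → close Ashgrove (overflow 17)
  26÷4 = 6 each, +1 to first 2
Round 4: Briarlake=31 Dunmere=28 Fernhollow=33 Juniper=22 → close Fernhollow (overflow 19)
  33÷3 = 11 each, +1 to first 0
Round 5: Briarlake=42 Dunmere=39 Juniper=33 → close Briarlake (overflow 28)
  42÷2 = 21 each, +1 to first 0
Round 6: Dunmere=60 Juniper=54 → close Dunmere (overflow 46)
  60÷1 = 60 each, +1 to first 0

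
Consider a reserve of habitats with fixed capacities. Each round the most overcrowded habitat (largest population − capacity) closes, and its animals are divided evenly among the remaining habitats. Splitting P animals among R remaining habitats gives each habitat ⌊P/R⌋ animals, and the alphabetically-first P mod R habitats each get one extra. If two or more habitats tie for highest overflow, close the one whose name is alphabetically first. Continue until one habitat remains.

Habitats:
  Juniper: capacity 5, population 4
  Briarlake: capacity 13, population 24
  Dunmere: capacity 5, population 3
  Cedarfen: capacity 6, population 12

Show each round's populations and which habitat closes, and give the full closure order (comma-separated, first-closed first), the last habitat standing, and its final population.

Closure order: Briarlake, Cedarfen, Juniper
Last habitat: Dunmere with 43 animals

Round 1: Briarlake=24 Cedarfen=12 Dunmere=3 Juniper=4 → close Briarlake (overflow 11)
  24÷3 = 8 each, +1 to first 0
Round 2: Cedarfen=20 Dunmere=11 Juniper=12 → close Cedarfen (overflow 14)
  20÷2 = 10 each, +1 to first 0
Round 3: Dunmere=21 Juniper=22 → close Juniper (overflow 17)
  22÷1 = 22 each, +1 to first 0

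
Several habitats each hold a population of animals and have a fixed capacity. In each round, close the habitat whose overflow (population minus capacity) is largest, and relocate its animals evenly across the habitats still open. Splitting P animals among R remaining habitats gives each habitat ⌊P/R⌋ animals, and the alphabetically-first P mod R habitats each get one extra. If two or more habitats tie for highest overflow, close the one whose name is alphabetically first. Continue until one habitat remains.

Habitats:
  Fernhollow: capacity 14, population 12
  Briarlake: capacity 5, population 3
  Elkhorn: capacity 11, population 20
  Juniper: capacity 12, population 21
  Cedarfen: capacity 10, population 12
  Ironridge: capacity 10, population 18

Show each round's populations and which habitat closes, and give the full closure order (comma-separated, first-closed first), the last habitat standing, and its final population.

Round 1: Briarlake=3 Cedarfen=12 Elkhorn=20 Fernhollow=12 Ironridge=18 Juniper=21 → close Elkhorn (overflow 9)
  20÷5 = 4 each, +1 to first 0
Round 2: Briarlake=7 Cedarfen=16 Fernhollow=16 Ironridge=22 Juniper=25 → close Juniper (overflow 13)
  25÷4 = 6 each, +1 to first 1
Round 3: Briarlake=14 Cedarfen=22 Fernhollow=22 Ironridge=28 → close Ironridge (overflow 18)
  28÷3 = 9 each, +1 to first 1
Round 4: Briarlake=24 Cedarfen=31 Fernhollow=31 → close Cedarfen (overflow 21)
  31÷2 = 15 each, +1 to first 1
Round 5: Briarlake=40 Fernhollow=46 → close Briarlake (overflow 35)
  40÷1 = 40 each, +1 to first 0

Closure order: Elkhorn, Juniper, Ironridge, Cedarfen, Briarlake
Last habitat: Fernhollow with 86 animals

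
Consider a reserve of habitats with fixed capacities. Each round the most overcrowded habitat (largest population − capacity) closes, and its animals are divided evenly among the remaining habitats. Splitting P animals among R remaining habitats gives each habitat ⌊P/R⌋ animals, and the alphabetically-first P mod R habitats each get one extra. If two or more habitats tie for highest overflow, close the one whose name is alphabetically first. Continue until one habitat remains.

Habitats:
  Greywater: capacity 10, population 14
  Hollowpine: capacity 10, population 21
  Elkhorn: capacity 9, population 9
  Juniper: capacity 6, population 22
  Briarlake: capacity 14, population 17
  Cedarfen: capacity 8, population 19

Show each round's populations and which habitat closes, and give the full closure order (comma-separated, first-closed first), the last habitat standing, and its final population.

Round 1: Briarlake=17 Cedarfen=19 Elkhorn=9 Greywater=14 Hollowpine=21 Juniper=22 → close Juniper (overflow 16)
  22÷5 = 4 each, +1 to first 2
Round 2: Briarlake=22 Cedarfen=24 Elkhorn=13 Greywater=18 Hollowpine=25 → close Cedarfen (overflow 16)
  24÷4 = 6 each, +1 to first 0
Round 3: Briarlake=28 Elkhorn=19 Greywater=24 Hollowpine=31 → close Hollowpine (overflow 21)
  31÷3 = 10 each, +1 to first 1
Round 4: Briarlake=39 Elkhorn=29 Greywater=34 → close Briarlake (overflow 25)
  39÷2 = 19 each, +1 to first 1
Round 5: Elkhorn=49 Greywater=53 → close Greywater (overflow 43)
  53÷1 = 53 each, +1 to first 0

Closure order: Juniper, Cedarfen, Hollowpine, Briarlake, Greywater
Last habitat: Elkhorn with 102 animals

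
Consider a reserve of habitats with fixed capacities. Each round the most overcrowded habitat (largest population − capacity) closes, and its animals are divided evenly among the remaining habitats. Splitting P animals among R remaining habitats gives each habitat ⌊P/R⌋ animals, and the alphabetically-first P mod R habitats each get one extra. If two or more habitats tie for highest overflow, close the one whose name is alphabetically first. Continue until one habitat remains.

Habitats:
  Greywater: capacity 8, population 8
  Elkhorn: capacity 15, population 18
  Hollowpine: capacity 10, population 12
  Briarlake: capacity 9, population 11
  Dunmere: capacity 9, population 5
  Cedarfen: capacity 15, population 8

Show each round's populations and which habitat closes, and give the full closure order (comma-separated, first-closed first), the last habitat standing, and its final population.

Closure order: Elkhorn, Briarlake, Hollowpine, Greywater, Dunmere
Last habitat: Cedarfen with 62 animals

Round 1: Briarlake=11 Cedarfen=8 Dunmere=5 Elkhorn=18 Greywater=8 Hollowpine=12 → close Elkhorn (overflow 3)
  18÷5 = 3 each, +1 to first 3
Round 2: Briarlake=15 Cedarfen=12 Dunmere=9 Greywater=11 Hollowpine=15 → close Briarlake (overflow 6)
  15÷4 = 3 each, +1 to first 3
Round 3: Cedarfen=16 Dunmere=13 Greywater=15 Hollowpine=18 → close Hollowpine (overflow 8)
  18÷3 = 6 each, +1 to first 0
Round 4: Cedarfen=22 Dunmere=19 Greywater=21 → close Greywater (overflow 13)
  21÷2 = 10 each, +1 to first 1
Round 5: Cedarfen=33 Dunmere=29 → close Dunmere (overflow 20)
  29÷1 = 29 each, +1 to first 0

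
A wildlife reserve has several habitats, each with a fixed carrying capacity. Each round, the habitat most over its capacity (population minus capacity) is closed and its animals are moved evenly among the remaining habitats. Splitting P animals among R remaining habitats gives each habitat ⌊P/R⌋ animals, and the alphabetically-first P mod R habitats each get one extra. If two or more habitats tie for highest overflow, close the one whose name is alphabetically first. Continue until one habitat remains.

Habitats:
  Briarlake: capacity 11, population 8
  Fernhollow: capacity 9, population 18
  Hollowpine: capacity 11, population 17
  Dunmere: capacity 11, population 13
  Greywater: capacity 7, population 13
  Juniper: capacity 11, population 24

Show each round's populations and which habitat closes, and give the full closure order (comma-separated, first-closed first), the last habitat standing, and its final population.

Round 1: Briarlake=8 Dunmere=13 Fernhollow=18 Greywater=13 Hollowpine=17 Juniper=24 → close Juniper (overflow 13)
  24÷5 = 4 each, +1 to first 4
Round 2: Briarlake=13 Dunmere=18 Fernhollow=23 Greywater=18 Hollowpine=21 → close Fernhollow (overflow 14)
  23÷4 = 5 each, +1 to first 3
Round 3: Briarlake=19 Dunmere=24 Greywater=24 Hollowpine=26 → close Greywater (overflow 17)
  24÷3 = 8 each, +1 to first 0
Round 4: Briarlake=27 Dunmere=32 Hollowpine=34 → close Hollowpine (overflow 23)
  34÷2 = 17 each, +1 to first 0
Round 5: Briarlake=44 Dunmere=49 → close Dunmere (overflow 38)
  49÷1 = 49 each, +1 to first 0

Closure order: Juniper, Fernhollow, Greywater, Hollowpine, Dunmere
Last habitat: Briarlake with 93 animals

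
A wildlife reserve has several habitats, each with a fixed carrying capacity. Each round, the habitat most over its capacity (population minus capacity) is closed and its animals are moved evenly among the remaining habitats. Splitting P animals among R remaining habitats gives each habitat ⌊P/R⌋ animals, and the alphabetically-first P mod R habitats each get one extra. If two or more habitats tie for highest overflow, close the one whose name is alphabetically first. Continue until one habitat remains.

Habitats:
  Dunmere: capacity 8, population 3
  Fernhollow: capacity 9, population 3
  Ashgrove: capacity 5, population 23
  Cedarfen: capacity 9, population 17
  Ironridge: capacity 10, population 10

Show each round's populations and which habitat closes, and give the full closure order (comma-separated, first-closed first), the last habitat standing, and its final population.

Round 1: Ashgrove=23 Cedarfen=17 Dunmere=3 Fernhollow=3 Ironridge=10 → close Ashgrove (overflow 18)
  23÷4 = 5 each, +1 to first 3
Round 2: Cedarfen=23 Dunmere=9 Fernhollow=9 Ironridge=15 → close Cedarfen (overflow 14)
  23÷3 = 7 each, +1 to first 2
Round 3: Dunmere=17 Fernhollow=17 Ironridge=22 → close Ironridge (overflow 12)
  22÷2 = 11 each, +1 to first 0
Round 4: Dunmere=28 Fernhollow=28 → close Dunmere (overflow 20)
  28÷1 = 28 each, +1 to first 0

Closure order: Ashgrove, Cedarfen, Ironridge, Dunmere
Last habitat: Fernhollow with 56 animals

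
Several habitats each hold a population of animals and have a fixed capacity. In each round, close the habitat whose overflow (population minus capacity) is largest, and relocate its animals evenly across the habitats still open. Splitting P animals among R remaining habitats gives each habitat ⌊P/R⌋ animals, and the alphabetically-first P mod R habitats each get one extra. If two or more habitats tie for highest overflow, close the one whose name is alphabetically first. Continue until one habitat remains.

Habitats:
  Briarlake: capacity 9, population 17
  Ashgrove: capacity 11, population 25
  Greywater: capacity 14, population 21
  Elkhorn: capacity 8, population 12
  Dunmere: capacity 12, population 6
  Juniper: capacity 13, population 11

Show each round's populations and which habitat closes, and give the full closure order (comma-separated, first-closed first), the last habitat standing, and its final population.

Round 1: Ashgrove=25 Briarlake=17 Dunmere=6 Elkhorn=12 Greywater=21 Juniper=11 → close Ashgrove (overflow 14)
  25÷5 = 5 each, +1 to first 0
Round 2: Briarlake=22 Dunmere=11 Elkhorn=17 Greywater=26 Juniper=16 → close Briarlake (overflow 13)
  22÷4 = 5 each, +1 to first 2
Round 3: Dunmere=17 Elkhorn=23 Greywater=31 Juniper=21 → close Greywater (overflow 17)
  31÷3 = 10 each, +1 to first 1
Round 4: Dunmere=28 Elkhorn=33 Juniper=31 → close Elkhorn (overflow 25)
  33÷2 = 16 each, +1 to first 1
Round 5: Dunmere=45 Juniper=47 → close Juniper (overflow 34)
  47÷1 = 47 each, +1 to first 0

Closure order: Ashgrove, Briarlake, Greywater, Elkhorn, Juniper
Last habitat: Dunmere with 92 animals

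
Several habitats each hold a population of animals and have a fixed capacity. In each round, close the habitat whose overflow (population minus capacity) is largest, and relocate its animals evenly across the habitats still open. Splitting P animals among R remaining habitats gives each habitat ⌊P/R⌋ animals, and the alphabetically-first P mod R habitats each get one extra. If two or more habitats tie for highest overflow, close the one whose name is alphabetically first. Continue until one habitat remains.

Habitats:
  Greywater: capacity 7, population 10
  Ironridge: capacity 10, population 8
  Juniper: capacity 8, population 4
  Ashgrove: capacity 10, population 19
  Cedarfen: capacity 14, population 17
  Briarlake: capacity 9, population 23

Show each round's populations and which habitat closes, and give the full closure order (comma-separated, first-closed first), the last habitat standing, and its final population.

Round 1: Ashgrove=19 Briarlake=23 Cedarfen=17 Greywater=10 Ironridge=8 Juniper=4 → close Briarlake (overflow 14)
  23÷5 = 4 each, +1 to first 3
Round 2: Ashgrove=24 Cedarfen=22 Greywater=15 Ironridge=12 Juniper=8 → close Ashgrove (overflow 14)
  24÷4 = 6 each, +1 to first 0
Round 3: Cedarfen=28 Greywater=21 Ironridge=18 Juniper=14 → close Cedarfen (overflow 14)
  28÷3 = 9 each, +1 to first 1
Round 4: Greywater=31 Ironridge=27 Juniper=23 → close Greywater (overflow 24)
  31÷2 = 15 each, +1 to first 1
Round 5: Ironridge=43 Juniper=38 → close Ironridge (overflow 33)
  43÷1 = 43 each, +1 to first 0

Closure order: Briarlake, Ashgrove, Cedarfen, Greywater, Ironridge
Last habitat: Juniper with 81 animals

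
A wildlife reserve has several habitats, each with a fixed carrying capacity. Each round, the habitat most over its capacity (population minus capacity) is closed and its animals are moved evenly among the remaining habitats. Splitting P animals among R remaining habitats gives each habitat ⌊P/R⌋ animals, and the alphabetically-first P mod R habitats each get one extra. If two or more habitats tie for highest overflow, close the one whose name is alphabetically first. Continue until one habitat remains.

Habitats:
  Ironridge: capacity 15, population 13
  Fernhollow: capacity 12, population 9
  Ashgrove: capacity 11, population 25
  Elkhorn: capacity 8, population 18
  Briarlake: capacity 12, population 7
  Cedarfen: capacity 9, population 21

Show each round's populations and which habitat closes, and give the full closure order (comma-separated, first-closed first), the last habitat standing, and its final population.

Closure order: Ashgrove, Cedarfen, Elkhorn, Ironridge, Fernhollow
Last habitat: Briarlake with 93 animals

Round 1: Ashgrove=25 Briarlake=7 Cedarfen=21 Elkhorn=18 Fernhollow=9 Ironridge=13 → close Ashgrove (overflow 14)
  25÷5 = 5 each, +1 to first 0
Round 2: Briarlake=12 Cedarfen=26 Elkhorn=23 Fernhollow=14 Ironridge=18 → close Cedarfen (overflow 17)
  26÷4 = 6 each, +1 to first 2
Round 3: Briarlake=19 Elkhorn=30 Fernhollow=20 Ironridge=24 → close Elkhorn (overflow 22)
  30÷3 = 10 each, +1 to first 0
Round 4: Briarlake=29 Fernhollow=30 Ironridge=34 → close Ironridge (overflow 19)
  34÷2 = 17 each, +1 to first 0
Round 5: Briarlake=46 Fernhollow=47 → close Fernhollow (overflow 35)
  47÷1 = 47 each, +1 to first 0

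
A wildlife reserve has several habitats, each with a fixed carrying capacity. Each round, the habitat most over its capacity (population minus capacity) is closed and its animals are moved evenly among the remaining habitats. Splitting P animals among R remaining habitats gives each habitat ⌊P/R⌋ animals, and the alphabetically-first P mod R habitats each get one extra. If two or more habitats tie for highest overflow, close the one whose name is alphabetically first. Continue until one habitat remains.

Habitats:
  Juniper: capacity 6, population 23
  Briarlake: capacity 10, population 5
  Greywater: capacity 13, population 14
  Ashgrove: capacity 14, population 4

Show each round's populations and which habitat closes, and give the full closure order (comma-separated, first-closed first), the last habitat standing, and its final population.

Round 1: Ashgrove=4 Briarlake=5 Greywater=14 Juniper=23 → close Juniper (overflow 17)
  23÷3 = 7 each, +1 to first 2
Round 2: Ashgrove=12 Briarlake=13 Greywater=21 → close Greywater (overflow 8)
  21÷2 = 10 each, +1 to first 1
Round 3: Ashgrove=23 Briarlake=23 → close Briarlake (overflow 13)
  23÷1 = 23 each, +1 to first 0

Closure order: Juniper, Greywater, Briarlake
Last habitat: Ashgrove with 46 animals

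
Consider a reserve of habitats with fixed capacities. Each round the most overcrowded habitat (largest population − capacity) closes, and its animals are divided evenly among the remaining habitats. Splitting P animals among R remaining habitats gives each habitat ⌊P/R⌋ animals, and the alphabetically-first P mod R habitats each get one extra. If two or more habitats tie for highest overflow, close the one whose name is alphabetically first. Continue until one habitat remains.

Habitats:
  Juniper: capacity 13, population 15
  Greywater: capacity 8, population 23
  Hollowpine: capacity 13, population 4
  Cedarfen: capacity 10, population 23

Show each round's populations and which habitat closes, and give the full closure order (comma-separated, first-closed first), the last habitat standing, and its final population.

Closure order: Greywater, Cedarfen, Juniper
Last habitat: Hollowpine with 65 animals

Round 1: Cedarfen=23 Greywater=23 Hollowpine=4 Juniper=15 → close Greywater (overflow 15)
  23÷3 = 7 each, +1 to first 2
Round 2: Cedarfen=31 Hollowpine=12 Juniper=22 → close Cedarfen (overflow 21)
  31÷2 = 15 each, +1 to first 1
Round 3: Hollowpine=28 Juniper=37 → close Juniper (overflow 24)
  37÷1 = 37 each, +1 to first 0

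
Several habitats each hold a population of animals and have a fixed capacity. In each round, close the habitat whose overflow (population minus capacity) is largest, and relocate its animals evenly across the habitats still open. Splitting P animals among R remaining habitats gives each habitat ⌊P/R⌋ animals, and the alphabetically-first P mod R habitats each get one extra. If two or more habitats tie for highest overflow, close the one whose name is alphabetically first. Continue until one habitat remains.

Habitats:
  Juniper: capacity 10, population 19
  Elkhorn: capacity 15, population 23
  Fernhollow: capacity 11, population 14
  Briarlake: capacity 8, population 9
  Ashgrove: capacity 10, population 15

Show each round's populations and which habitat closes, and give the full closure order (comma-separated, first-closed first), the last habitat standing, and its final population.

Round 1: Ashgrove=15 Briarlake=9 Elkhorn=23 Fernhollow=14 Juniper=19 → close Juniper (overflow 9)
  19÷4 = 4 each, +1 to first 3
Round 2: Ashgrove=20 Briarlake=14 Elkhorn=28 Fernhollow=18 → close Elkhorn (overflow 13)
  28÷3 = 9 each, +1 to first 1
Round 3: Ashgrove=30 Briarlake=23 Fernhollow=27 → close Ashgrove (overflow 20)
  30÷2 = 15 each, +1 to first 0
Round 4: Briarlake=38 Fernhollow=42 → close Fernhollow (overflow 31)
  42÷1 = 42 each, +1 to first 0

Closure order: Juniper, Elkhorn, Ashgrove, Fernhollow
Last habitat: Briarlake with 80 animals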